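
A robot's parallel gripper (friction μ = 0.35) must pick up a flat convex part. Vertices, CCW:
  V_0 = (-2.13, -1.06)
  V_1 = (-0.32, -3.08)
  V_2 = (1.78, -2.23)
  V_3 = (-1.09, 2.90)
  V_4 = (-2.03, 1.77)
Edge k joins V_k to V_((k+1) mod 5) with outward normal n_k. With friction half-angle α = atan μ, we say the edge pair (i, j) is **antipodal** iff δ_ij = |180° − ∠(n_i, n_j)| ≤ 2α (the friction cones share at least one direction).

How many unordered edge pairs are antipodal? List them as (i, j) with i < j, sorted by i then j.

count = 3; pairs: (0,2), (1,3), (2,4)

α = atan 0.35 = 19.29°;  2α = 38.58°
n_0 = (-0.7448, -0.6673)
n_1 = (+0.3752, -0.9269)
n_2 = (+0.8727, +0.4882)
n_3 = (-0.7688, +0.6395)
n_4 = (-0.9994, +0.0353)
  (0,1): δ = 109.83°  ·
  (0,2): δ = 12.64°  ✓
  (0,3): δ = 98.38°  ·
  (0,4): δ = 136.11°  ·
  (1,2): δ = 82.81°  ·
  (1,3): δ = 28.21°  ✓
  (1,4): δ = 65.94°  ·
  (2,3): δ = 68.98°  ·
  (2,4): δ = 31.25°  ✓
  (3,4): δ = 142.27°  ·
antipodal pairs: 3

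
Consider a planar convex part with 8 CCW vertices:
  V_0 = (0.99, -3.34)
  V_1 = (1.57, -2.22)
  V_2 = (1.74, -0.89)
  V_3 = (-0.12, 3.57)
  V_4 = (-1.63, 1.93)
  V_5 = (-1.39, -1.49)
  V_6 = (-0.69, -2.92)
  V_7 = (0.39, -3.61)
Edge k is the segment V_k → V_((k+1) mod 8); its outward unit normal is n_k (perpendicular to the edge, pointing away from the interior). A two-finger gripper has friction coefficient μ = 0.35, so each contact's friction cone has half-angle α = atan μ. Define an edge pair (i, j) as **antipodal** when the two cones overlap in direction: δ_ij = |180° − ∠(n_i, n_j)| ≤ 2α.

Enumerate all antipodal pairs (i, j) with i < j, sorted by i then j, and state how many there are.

α = atan 0.35 = 19.29°;  2α = 38.58°
n_0 = (+0.8880, -0.4599)
n_1 = (+0.9919, -0.1268)
n_2 = (+0.9230, +0.3849)
n_3 = (-0.7357, +0.6773)
n_4 = (-0.9975, -0.0700)
n_5 = (-0.8982, -0.4397)
n_6 = (-0.5384, -0.8427)
n_7 = (+0.4104, -0.9119)
  (0,1): δ = 159.91°  ·
  (0,2): δ = 129.98°  ·
  (0,3): δ = 15.26°  ✓
  (0,4): δ = 31.39°  ✓
  (0,5): δ = 53.46°  ·
  (0,6): δ = 84.80°  ·
  (0,7): δ = 141.61°  ·
  (1,2): δ = 150.08°  ·
  (1,3): δ = 35.35°  ✓
  (1,4): δ = 11.30°  ✓
  (1,5): δ = 33.37°  ✓
  (1,6): δ = 64.71°  ·
  (1,7): δ = 121.51°  ·
  (2,3): δ = 65.27°  ·
  (2,4): δ = 18.62°  ✓
  (2,5): δ = 3.44°  ✓
  (2,6): δ = 34.79°  ✓
  (2,7): δ = 91.59°  ·
  (3,4): δ = 133.35°  ·
  (3,5): δ = 111.28°  ·
  (3,6): δ = 79.94°  ·
  (3,7): δ = 23.14°  ✓
  (4,5): δ = 157.93°  ·
  (4,6): δ = 126.59°  ·
  (4,7): δ = 69.79°  ·
  (5,6): δ = 148.66°  ·
  (5,7): δ = 91.85°  ·
  (6,7): δ = 123.20°  ·
antipodal pairs: 9

count = 9; pairs: (0,3), (0,4), (1,3), (1,4), (1,5), (2,4), (2,5), (2,6), (3,7)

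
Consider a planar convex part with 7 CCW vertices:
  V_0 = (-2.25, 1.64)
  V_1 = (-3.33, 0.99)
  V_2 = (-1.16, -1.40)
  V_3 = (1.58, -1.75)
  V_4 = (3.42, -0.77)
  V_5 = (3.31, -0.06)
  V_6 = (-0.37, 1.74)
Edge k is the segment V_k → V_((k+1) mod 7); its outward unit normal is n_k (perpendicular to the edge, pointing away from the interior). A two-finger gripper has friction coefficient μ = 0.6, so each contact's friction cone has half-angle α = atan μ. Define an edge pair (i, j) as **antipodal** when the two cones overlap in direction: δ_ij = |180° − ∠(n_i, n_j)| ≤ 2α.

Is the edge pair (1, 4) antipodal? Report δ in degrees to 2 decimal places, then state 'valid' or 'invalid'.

α = atan 0.6 = 30.96°;  2α = 61.93°
edge 1: e_1 = (+2.17, -2.39);  n_1 = (-0.7404, -0.6722)
edge 4: e_4 = (-0.11, +0.71);  n_4 = (+0.9882, +0.1531)
∠(n_1, n_4) = 146.57°
δ = |180° − 146.57°| = 33.43°
33.43° ≤ 2α = 61.93°  →  valid

δ = 33.43°, valid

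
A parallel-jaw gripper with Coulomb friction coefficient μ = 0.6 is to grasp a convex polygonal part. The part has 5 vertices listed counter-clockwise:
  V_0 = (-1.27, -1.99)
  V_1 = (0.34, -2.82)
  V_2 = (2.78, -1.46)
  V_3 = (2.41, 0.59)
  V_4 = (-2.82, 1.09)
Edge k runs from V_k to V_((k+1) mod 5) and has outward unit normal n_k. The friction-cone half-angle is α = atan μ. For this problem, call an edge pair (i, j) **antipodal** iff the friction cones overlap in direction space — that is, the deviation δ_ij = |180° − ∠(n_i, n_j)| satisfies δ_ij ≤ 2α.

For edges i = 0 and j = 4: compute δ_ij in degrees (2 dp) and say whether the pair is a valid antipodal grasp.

α = atan 0.6 = 30.96°;  2α = 61.93°
edge 0: e_0 = (+1.61, -0.83);  n_0 = (-0.4582, -0.8888)
edge 4: e_4 = (+1.55, -3.08);  n_4 = (-0.8933, -0.4495)
∠(n_0, n_4) = 36.01°
δ = |180° − 36.01°| = 143.99°
143.99° > 2α = 61.93°  →  invalid

δ = 143.99°, invalid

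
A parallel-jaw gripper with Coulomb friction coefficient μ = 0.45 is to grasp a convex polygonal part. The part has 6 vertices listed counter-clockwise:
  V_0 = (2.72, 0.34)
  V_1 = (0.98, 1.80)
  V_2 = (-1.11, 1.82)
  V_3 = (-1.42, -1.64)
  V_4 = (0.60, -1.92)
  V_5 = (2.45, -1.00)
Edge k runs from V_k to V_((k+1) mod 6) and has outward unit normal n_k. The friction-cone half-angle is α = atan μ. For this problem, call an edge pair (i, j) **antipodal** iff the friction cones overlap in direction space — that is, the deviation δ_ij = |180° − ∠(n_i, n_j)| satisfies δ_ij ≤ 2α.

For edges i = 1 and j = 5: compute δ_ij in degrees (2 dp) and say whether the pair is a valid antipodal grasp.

δ = 79.16°, invalid

α = atan 0.45 = 24.23°;  2α = 48.46°
edge 1: e_1 = (-2.09, +0.02);  n_1 = (+0.0096, +1.0000)
edge 5: e_5 = (+0.27, +1.34);  n_5 = (+0.9803, -0.1975)
∠(n_1, n_5) = 100.84°
δ = |180° − 100.84°| = 79.16°
79.16° > 2α = 48.46°  →  invalid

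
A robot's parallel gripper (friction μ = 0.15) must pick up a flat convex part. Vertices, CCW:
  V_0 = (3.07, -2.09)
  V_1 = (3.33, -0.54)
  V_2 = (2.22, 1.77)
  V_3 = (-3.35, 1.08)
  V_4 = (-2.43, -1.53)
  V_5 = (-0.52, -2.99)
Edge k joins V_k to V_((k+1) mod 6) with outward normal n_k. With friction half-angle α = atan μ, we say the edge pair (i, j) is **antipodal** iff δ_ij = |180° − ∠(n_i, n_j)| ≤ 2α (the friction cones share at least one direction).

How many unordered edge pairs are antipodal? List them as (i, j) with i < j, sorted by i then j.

count = 2; pairs: (1,3), (2,5)

α = atan 0.15 = 8.53°;  2α = 17.06°
n_0 = (+0.9862, -0.1654)
n_1 = (+0.9013, +0.4331)
n_2 = (-0.1229, +0.9924)
n_3 = (-0.9431, -0.3324)
n_4 = (-0.6073, -0.7945)
n_5 = (+0.2432, -0.9700)
  (0,1): δ = 144.81°  ·
  (0,2): δ = 73.42°  ·
  (0,3): δ = 28.94°  ·
  (0,4): δ = 62.13°  ·
  (0,5): δ = 113.60°  ·
  (1,2): δ = 108.60°  ·
  (1,3): δ = 6.25°  ✓
  (1,4): δ = 26.94°  ·
  (1,5): δ = 78.41°  ·
  (2,3): δ = 77.64°  ·
  (2,4): δ = 44.46°  ·
  (2,5): δ = 7.01°  ✓
  (3,4): δ = 146.81°  ·
  (3,5): δ = 95.34°  ·
  (4,5): δ = 128.53°  ·
antipodal pairs: 2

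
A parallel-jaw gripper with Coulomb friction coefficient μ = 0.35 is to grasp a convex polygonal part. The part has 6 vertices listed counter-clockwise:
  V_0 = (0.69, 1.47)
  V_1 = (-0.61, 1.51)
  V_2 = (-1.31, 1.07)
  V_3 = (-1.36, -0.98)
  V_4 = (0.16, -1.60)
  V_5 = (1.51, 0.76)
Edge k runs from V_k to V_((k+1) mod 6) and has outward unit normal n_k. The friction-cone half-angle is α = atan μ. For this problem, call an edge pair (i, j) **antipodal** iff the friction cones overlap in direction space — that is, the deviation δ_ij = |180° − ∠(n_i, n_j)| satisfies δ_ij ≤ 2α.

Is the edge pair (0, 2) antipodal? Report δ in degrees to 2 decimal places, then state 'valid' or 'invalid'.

α = atan 0.35 = 19.29°;  2α = 38.58°
edge 0: e_0 = (-1.30, +0.04);  n_0 = (+0.0308, +0.9995)
edge 2: e_2 = (-0.05, -2.05);  n_2 = (-0.9997, +0.0244)
∠(n_0, n_2) = 90.37°
δ = |180° − 90.37°| = 89.63°
89.63° > 2α = 38.58°  →  invalid

δ = 89.63°, invalid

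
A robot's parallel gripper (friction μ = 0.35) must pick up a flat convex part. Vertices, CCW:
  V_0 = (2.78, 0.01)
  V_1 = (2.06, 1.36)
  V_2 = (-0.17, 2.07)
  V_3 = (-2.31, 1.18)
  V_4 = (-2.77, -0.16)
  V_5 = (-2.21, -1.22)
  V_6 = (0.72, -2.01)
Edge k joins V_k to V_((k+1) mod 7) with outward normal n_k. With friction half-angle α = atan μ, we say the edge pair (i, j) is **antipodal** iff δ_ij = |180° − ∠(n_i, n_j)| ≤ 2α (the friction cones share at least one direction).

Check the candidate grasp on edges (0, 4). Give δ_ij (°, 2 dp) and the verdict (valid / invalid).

δ = 0.22°, valid

α = atan 0.35 = 19.29°;  2α = 38.58°
edge 0: e_0 = (-0.72, +1.35);  n_0 = (+0.8824, +0.4706)
edge 4: e_4 = (+0.56, -1.06);  n_4 = (-0.8842, -0.4671)
∠(n_0, n_4) = 179.78°
δ = |180° − 179.78°| = 0.22°
0.22° ≤ 2α = 38.58°  →  valid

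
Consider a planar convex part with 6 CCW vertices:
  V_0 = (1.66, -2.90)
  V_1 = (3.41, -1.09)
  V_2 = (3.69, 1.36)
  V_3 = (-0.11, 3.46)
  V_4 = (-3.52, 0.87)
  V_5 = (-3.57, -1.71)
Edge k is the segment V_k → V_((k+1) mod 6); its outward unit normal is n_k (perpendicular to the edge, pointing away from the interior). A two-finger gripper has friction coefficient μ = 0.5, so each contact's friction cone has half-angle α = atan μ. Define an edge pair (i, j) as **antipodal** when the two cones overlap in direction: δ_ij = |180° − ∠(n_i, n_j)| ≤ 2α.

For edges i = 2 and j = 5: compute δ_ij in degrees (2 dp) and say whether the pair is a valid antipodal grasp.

α = atan 0.5 = 26.57°;  2α = 53.13°
edge 2: e_2 = (-3.80, +2.10);  n_2 = (+0.4837, +0.8752)
edge 5: e_5 = (+5.23, -1.19);  n_5 = (-0.2219, -0.9751)
∠(n_2, n_5) = 163.89°
δ = |180° − 163.89°| = 16.11°
16.11° ≤ 2α = 53.13°  →  valid

δ = 16.11°, valid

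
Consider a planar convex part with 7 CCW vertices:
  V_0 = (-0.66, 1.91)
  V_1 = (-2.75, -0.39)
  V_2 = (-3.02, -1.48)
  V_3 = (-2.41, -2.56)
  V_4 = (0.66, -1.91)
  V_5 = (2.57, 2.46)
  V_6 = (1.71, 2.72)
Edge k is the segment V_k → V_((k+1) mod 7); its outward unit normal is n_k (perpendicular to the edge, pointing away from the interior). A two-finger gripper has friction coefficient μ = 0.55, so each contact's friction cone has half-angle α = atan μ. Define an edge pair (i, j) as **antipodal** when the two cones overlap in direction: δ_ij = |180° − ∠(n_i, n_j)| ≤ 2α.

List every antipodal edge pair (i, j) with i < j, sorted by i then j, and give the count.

α = atan 0.55 = 28.81°;  2α = 57.62°
n_0 = (-0.7401, +0.6725)
n_1 = (-0.9707, +0.2404)
n_2 = (-0.8707, -0.4918)
n_3 = (+0.2071, -0.9783)
n_4 = (+0.9163, -0.4005)
n_5 = (+0.2894, +0.9572)
n_6 = (-0.3234, +0.9463)
  (0,1): δ = 151.65°  ·
  (0,2): δ = 108.28°  ·
  (0,3): δ = 35.78°  ✓
  (0,4): δ = 18.65°  ✓
  (0,5): δ = 115.44°  ·
  (0,6): δ = 151.13°  ·
  (1,2): δ = 136.63°  ·
  (1,3): δ = 64.13°  ·
  (1,4): δ = 9.70°  ✓
  (1,5): δ = 87.09°  ·
  (1,6): δ = 122.78°  ·
  (2,3): δ = 107.50°  ·
  (2,4): δ = 53.07°  ✓
  (2,5): δ = 43.72°  ✓
  (2,6): δ = 79.41°  ·
  (3,4): δ = 125.56°  ·
  (3,5): δ = 28.78°  ✓
  (3,6): δ = 6.91°  ✓
  (4,5): δ = 83.21°  ·
  (4,6): δ = 47.52°  ✓
  (5,6): δ = 144.31°  ·
antipodal pairs: 8

count = 8; pairs: (0,3), (0,4), (1,4), (2,4), (2,5), (3,5), (3,6), (4,6)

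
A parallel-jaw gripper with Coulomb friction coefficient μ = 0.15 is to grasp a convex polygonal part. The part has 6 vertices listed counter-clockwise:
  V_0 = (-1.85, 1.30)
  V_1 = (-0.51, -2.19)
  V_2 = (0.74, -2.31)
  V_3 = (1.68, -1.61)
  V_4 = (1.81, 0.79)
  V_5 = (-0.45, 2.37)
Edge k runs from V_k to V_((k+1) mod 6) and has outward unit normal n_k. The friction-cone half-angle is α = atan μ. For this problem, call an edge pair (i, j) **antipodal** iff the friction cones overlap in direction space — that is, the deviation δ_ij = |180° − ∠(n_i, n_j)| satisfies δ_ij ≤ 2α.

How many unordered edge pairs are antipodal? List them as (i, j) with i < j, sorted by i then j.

count = 1; pairs: (2,5)

α = atan 0.15 = 8.53°;  2α = 17.06°
n_0 = (-0.9336, -0.3584)
n_1 = (-0.0956, -0.9954)
n_2 = (+0.5973, -0.8020)
n_3 = (+0.9985, -0.0541)
n_4 = (+0.5730, +0.8196)
n_5 = (-0.6072, +0.7945)
  (0,1): δ = 116.49°  ·
  (0,2): δ = 74.33°  ·
  (0,3): δ = 24.10°  ·
  (0,4): δ = 34.04°  ·
  (0,5): δ = 106.39°  ·
  (1,2): δ = 137.84°  ·
  (1,3): δ = 87.62°  ·
  (1,4): δ = 29.47°  ·
  (1,5): δ = 42.87°  ·
  (2,3): δ = 129.77°  ·
  (2,4): δ = 71.63°  ·
  (2,5): δ = 0.72°  ✓
  (3,4): δ = 121.86°  ·
  (3,5): δ = 49.51°  ·
  (4,5): δ = 107.65°  ·
antipodal pairs: 1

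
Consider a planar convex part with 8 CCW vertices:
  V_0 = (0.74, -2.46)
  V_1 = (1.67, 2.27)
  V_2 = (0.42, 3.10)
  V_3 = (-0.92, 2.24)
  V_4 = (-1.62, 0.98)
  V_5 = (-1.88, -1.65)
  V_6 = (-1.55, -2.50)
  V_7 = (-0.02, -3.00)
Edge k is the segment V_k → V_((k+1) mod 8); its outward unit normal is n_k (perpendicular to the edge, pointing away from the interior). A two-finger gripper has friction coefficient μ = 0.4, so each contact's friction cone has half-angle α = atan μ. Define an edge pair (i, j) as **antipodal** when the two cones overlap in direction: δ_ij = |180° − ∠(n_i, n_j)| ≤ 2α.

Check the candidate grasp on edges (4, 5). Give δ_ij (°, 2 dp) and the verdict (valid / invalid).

δ = 153.14°, invalid

α = atan 0.4 = 21.80°;  2α = 43.60°
edge 4: e_4 = (-0.26, -2.63);  n_4 = (-0.9951, +0.0984)
edge 5: e_5 = (+0.33, -0.85);  n_5 = (-0.9322, -0.3619)
∠(n_4, n_5) = 26.86°
δ = |180° − 26.86°| = 153.14°
153.14° > 2α = 43.60°  →  invalid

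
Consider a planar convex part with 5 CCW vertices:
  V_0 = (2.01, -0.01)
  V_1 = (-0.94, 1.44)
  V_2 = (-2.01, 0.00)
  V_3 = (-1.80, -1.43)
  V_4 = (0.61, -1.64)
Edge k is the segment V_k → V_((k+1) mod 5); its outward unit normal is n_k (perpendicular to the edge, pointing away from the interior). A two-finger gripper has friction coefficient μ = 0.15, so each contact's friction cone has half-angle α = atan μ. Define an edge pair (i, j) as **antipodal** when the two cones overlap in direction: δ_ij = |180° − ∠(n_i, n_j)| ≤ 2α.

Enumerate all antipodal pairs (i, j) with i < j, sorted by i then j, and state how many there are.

α = atan 0.15 = 8.53°;  2α = 17.06°
n_0 = (+0.4411, +0.8974)
n_1 = (-0.8027, +0.5964)
n_2 = (-0.9894, -0.1453)
n_3 = (-0.0868, -0.9962)
n_4 = (+0.7586, -0.6516)
  (0,1): δ = 100.44°  ·
  (0,2): δ = 55.47°  ·
  (0,3): δ = 21.20°  ·
  (0,4): δ = 75.52°  ·
  (1,2): δ = 135.03°  ·
  (1,3): δ = 58.37°  ·
  (1,4): δ = 4.04°  ✓
  (2,3): δ = 103.33°  ·
  (2,4): δ = 49.01°  ·
  (3,4): δ = 125.68°  ·
antipodal pairs: 1

count = 1; pairs: (1,4)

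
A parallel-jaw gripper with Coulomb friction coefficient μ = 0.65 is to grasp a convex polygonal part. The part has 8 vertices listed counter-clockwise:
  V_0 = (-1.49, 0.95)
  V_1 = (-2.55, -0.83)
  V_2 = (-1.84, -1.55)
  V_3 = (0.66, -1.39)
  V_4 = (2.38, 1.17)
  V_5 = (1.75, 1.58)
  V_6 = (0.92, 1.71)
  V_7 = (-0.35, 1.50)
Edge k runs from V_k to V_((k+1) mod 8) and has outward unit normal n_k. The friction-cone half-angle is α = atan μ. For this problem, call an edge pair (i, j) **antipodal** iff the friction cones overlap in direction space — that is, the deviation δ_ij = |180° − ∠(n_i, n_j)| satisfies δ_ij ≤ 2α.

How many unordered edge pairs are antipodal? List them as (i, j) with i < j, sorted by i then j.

count = 12; pairs: (0,2), (0,3), (1,4), (1,5), (1,6), (2,4), (2,5), (2,6), (2,7), (3,5), (3,6), (3,7)

α = atan 0.65 = 33.02°;  2α = 66.05°
n_0 = (-0.8592, +0.5117)
n_1 = (-0.7120, -0.7021)
n_2 = (+0.0639, -0.9980)
n_3 = (+0.8300, -0.5577)
n_4 = (+0.5455, +0.8381)
n_5 = (+0.1547, +0.9880)
n_6 = (-0.1631, +0.9866)
n_7 = (-0.4345, +0.9007)
  (0,1): δ = 104.63°  ·
  (0,2): δ = 55.56°  ✓
  (0,3): δ = 3.12°  ✓
  (0,4): δ = 87.72°  ·
  (0,5): δ = 111.87°  ·
  (0,6): δ = 130.16°  ·
  (0,7): δ = 146.53°  ·
  (1,2): δ = 130.94°  ·
  (1,3): δ = 78.50°  ·
  (1,4): δ = 12.34°  ✓
  (1,5): δ = 36.50°  ✓
  (1,6): δ = 54.79°  ✓
  (1,7): δ = 71.16°  ·
  (2,3): δ = 127.56°  ·
  (2,4): δ = 36.72°  ✓
  (2,5): δ = 12.56°  ✓
  (2,6): δ = 5.73°  ✓
  (2,7): δ = 22.09°  ✓
  (3,4): δ = 89.16°  ·
  (3,5): δ = 65.01°  ✓
  (3,6): δ = 46.71°  ✓
  (3,7): δ = 30.35°  ✓
  (4,5): δ = 155.85°  ·
  (4,6): δ = 137.56°  ·
  (4,7): δ = 121.19°  ·
  (5,6): δ = 161.71°  ·
  (5,7): δ = 145.34°  ·
  (6,7): δ = 163.63°  ·
antipodal pairs: 12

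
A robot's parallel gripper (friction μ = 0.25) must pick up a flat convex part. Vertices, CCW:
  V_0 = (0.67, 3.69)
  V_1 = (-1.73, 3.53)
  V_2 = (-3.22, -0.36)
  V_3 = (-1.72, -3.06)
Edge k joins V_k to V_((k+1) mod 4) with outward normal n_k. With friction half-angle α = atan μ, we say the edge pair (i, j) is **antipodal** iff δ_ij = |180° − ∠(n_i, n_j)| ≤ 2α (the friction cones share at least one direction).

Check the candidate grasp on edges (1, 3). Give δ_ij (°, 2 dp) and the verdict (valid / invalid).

δ = 1.46°, valid

α = atan 0.25 = 14.04°;  2α = 28.07°
edge 1: e_1 = (-1.49, -3.89);  n_1 = (-0.9338, +0.3577)
edge 3: e_3 = (+2.39, +6.75);  n_3 = (+0.9427, -0.3338)
∠(n_1, n_3) = 178.54°
δ = |180° − 178.54°| = 1.46°
1.46° ≤ 2α = 28.07°  →  valid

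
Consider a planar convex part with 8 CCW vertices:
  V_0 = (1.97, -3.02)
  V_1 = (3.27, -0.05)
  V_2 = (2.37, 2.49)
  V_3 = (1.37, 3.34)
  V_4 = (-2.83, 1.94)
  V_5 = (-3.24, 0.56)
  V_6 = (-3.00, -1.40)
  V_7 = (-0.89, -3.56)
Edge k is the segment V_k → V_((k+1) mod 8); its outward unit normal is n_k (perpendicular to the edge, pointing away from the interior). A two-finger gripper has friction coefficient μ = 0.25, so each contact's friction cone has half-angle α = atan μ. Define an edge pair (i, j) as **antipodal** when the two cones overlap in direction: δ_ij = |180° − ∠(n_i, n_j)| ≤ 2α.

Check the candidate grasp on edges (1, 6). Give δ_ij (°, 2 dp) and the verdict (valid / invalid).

δ = 24.82°, valid

α = atan 0.25 = 14.04°;  2α = 28.07°
edge 1: e_1 = (-0.90, +2.54);  n_1 = (+0.9426, +0.3340)
edge 6: e_6 = (+2.11, -2.16);  n_6 = (-0.7153, -0.6988)
∠(n_1, n_6) = 155.18°
δ = |180° − 155.18°| = 24.82°
24.82° ≤ 2α = 28.07°  →  valid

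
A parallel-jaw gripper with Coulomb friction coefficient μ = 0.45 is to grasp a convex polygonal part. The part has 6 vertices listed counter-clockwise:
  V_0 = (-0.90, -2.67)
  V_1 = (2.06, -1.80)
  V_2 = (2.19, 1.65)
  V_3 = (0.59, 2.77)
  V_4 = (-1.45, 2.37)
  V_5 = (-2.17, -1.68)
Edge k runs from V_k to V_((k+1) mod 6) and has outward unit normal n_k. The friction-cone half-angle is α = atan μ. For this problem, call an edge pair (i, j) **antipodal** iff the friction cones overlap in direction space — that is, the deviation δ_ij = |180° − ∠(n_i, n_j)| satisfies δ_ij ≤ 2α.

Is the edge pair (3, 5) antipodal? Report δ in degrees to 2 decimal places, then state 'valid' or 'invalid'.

δ = 49.03°, invalid

α = atan 0.45 = 24.23°;  2α = 48.46°
edge 3: e_3 = (-2.04, -0.40);  n_3 = (-0.1924, +0.9813)
edge 5: e_5 = (+1.27, -0.99);  n_5 = (-0.6148, -0.7887)
∠(n_3, n_5) = 130.97°
δ = |180° − 130.97°| = 49.03°
49.03° > 2α = 48.46°  →  invalid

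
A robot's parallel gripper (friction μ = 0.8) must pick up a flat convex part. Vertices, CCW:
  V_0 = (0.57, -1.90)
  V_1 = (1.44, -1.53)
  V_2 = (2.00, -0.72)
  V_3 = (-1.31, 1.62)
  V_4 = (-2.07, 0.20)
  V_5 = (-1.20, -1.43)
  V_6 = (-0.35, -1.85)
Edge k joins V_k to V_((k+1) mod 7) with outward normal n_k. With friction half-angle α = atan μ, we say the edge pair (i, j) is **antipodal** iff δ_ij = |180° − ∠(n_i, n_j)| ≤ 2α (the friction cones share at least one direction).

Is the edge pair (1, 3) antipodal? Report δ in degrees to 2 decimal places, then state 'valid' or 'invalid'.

α = atan 0.8 = 38.66°;  2α = 77.32°
edge 1: e_1 = (+0.56, +0.81);  n_1 = (+0.8226, -0.5687)
edge 3: e_3 = (-0.76, -1.42);  n_3 = (-0.8817, +0.4719)
∠(n_1, n_3) = 173.50°
δ = |180° − 173.50°| = 6.50°
6.50° ≤ 2α = 77.32°  →  valid

δ = 6.50°, valid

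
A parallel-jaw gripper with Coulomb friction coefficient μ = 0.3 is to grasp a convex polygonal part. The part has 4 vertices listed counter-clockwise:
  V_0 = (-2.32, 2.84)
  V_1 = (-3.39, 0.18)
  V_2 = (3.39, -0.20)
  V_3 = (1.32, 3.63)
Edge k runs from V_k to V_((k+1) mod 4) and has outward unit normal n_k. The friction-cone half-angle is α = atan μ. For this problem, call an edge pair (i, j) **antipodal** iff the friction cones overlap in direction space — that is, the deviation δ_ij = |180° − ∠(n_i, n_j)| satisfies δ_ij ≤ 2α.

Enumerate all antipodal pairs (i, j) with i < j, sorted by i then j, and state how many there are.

count = 1; pairs: (1,3)

α = atan 0.3 = 16.70°;  2α = 33.40°
n_0 = (-0.9278, +0.3732)
n_1 = (-0.0560, -0.9984)
n_2 = (+0.8797, +0.4755)
n_3 = (-0.2121, +0.9772)
  (0,1): δ = 71.30°  ·
  (0,2): δ = 50.30°  ·
  (0,3): δ = 124.16°  ·
  (1,2): δ = 58.40°  ·
  (1,3): δ = 15.45°  ✓
  (2,3): δ = 106.14°  ·
antipodal pairs: 1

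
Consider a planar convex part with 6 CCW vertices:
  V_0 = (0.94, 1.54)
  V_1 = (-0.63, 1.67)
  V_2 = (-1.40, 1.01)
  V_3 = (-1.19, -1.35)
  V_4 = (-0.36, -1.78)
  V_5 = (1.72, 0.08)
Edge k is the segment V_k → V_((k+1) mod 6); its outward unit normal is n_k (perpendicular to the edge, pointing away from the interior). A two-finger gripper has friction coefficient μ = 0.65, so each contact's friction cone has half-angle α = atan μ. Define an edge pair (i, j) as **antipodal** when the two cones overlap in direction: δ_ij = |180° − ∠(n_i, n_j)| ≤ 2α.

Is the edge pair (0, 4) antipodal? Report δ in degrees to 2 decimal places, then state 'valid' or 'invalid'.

δ = 46.54°, valid

α = atan 0.65 = 33.02°;  2α = 66.05°
edge 0: e_0 = (-1.57, +0.13);  n_0 = (+0.0825, +0.9966)
edge 4: e_4 = (+2.08, +1.86);  n_4 = (+0.6666, -0.7454)
∠(n_0, n_4) = 133.46°
δ = |180° − 133.46°| = 46.54°
46.54° ≤ 2α = 66.05°  →  valid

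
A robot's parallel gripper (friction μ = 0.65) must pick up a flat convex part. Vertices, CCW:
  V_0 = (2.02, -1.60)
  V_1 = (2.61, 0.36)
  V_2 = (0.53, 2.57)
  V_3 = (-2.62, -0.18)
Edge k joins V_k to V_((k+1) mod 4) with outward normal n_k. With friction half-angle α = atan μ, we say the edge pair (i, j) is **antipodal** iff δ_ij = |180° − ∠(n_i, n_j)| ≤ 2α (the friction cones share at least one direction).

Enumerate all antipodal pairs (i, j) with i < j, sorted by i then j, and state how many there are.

count = 3; pairs: (0,2), (1,3), (2,3)

α = atan 0.65 = 33.02°;  2α = 66.05°
n_0 = (+0.9576, -0.2882)
n_1 = (+0.7282, +0.6854)
n_2 = (-0.6577, +0.7533)
n_3 = (-0.2926, -0.9562)
  (0,1): δ = 119.98°  ·
  (0,2): δ = 32.13°  ✓
  (0,3): δ = 89.74°  ·
  (1,2): δ = 92.14°  ·
  (1,3): δ = 29.72°  ✓
  (2,3): δ = 58.14°  ✓
antipodal pairs: 3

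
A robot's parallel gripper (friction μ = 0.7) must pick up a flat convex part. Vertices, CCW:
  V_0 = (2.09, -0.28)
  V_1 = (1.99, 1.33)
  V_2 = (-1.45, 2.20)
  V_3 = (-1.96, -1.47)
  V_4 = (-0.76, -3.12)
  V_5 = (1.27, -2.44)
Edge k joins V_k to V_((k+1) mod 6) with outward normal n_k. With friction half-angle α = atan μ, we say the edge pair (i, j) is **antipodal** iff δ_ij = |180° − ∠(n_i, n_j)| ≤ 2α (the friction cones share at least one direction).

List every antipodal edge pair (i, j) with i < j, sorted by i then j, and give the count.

α = atan 0.7 = 34.99°;  2α = 69.98°
n_0 = (+0.9981, +0.0620)
n_1 = (+0.2452, +0.9695)
n_2 = (-0.9905, +0.1376)
n_3 = (-0.8087, -0.5882)
n_4 = (+0.3176, -0.9482)
n_5 = (+0.9349, -0.3549)
  (0,1): δ = 107.75°  ·
  (0,2): δ = 11.47°  ✓
  (0,3): δ = 32.47°  ✓
  (0,4): δ = 104.97°  ·
  (0,5): δ = 155.66°  ·
  (1,2): δ = 83.72°  ·
  (1,3): δ = 39.78°  ✓
  (1,4): δ = 32.71°  ✓
  (1,5): δ = 83.40°  ·
  (2,3): δ = 136.06°  ·
  (2,4): δ = 63.57°  ✓
  (2,5): δ = 12.88°  ✓
  (3,4): δ = 107.51°  ·
  (3,5): δ = 56.82°  ✓
  (4,5): δ = 129.31°  ·
antipodal pairs: 7

count = 7; pairs: (0,2), (0,3), (1,3), (1,4), (2,4), (2,5), (3,5)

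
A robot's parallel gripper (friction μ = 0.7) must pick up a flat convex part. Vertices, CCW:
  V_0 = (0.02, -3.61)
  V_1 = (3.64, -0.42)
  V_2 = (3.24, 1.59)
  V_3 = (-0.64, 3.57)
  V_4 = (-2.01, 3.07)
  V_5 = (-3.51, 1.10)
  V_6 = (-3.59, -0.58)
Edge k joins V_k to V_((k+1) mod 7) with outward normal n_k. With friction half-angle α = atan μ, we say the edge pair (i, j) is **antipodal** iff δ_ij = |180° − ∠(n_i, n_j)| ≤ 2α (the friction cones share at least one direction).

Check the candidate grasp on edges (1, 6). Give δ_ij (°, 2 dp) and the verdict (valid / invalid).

δ = 38.74°, valid

α = atan 0.7 = 34.99°;  2α = 69.98°
edge 1: e_1 = (-0.40, +2.01);  n_1 = (+0.9808, +0.1952)
edge 6: e_6 = (+3.61, -3.03);  n_6 = (-0.6429, -0.7660)
∠(n_1, n_6) = 141.26°
δ = |180° − 141.26°| = 38.74°
38.74° ≤ 2α = 69.98°  →  valid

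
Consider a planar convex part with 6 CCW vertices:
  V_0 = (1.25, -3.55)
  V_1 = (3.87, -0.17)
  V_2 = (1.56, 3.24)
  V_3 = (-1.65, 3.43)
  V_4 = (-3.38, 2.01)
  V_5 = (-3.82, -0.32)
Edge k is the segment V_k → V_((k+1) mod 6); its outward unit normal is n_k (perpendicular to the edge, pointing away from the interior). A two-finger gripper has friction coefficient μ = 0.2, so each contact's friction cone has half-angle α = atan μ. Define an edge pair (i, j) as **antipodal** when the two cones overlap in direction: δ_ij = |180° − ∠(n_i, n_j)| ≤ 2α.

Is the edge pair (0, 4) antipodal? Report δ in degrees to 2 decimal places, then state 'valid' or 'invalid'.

δ = 27.09°, invalid

α = atan 0.2 = 11.31°;  2α = 22.62°
edge 0: e_0 = (+2.62, +3.38);  n_0 = (+0.7904, -0.6126)
edge 4: e_4 = (-0.44, -2.33);  n_4 = (-0.9826, +0.1856)
∠(n_0, n_4) = 152.91°
δ = |180° − 152.91°| = 27.09°
27.09° > 2α = 22.62°  →  invalid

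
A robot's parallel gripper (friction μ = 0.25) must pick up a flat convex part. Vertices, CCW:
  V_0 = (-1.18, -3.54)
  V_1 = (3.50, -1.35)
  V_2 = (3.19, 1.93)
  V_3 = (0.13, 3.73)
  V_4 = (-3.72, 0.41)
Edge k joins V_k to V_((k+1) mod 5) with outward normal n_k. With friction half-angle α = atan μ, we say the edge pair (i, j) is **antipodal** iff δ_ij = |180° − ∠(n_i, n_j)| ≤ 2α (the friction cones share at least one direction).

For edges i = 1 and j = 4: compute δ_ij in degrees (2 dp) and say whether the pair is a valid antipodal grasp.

δ = 27.34°, valid

α = atan 0.25 = 14.04°;  2α = 28.07°
edge 1: e_1 = (-0.31, +3.28);  n_1 = (+0.9956, +0.0941)
edge 4: e_4 = (+2.54, -3.95);  n_4 = (-0.8411, -0.5409)
∠(n_1, n_4) = 152.66°
δ = |180° − 152.66°| = 27.34°
27.34° ≤ 2α = 28.07°  →  valid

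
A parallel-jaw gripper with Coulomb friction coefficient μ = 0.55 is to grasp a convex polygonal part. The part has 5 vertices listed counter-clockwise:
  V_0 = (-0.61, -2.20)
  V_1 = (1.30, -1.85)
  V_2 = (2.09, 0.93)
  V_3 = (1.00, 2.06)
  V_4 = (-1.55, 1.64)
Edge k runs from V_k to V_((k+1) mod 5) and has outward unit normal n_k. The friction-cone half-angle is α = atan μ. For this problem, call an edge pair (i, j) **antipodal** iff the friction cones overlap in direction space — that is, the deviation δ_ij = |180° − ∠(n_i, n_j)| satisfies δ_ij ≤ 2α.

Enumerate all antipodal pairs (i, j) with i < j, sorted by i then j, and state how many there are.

count = 4; pairs: (0,2), (0,3), (1,4), (2,4)

α = atan 0.55 = 28.81°;  2α = 57.62°
n_0 = (+0.1802, -0.9836)
n_1 = (+0.9619, -0.2733)
n_2 = (+0.7197, +0.6943)
n_3 = (-0.1625, +0.9867)
n_4 = (-0.9713, -0.2378)
  (0,1): δ = 116.25°  ·
  (0,2): δ = 56.42°  ✓
  (0,3): δ = 1.03°  ✓
  (0,4): δ = 93.37°  ·
  (1,2): δ = 120.17°  ·
  (1,3): δ = 64.78°  ·
  (1,4): δ = 29.62°  ✓
  (2,3): δ = 124.61°  ·
  (2,4): δ = 30.21°  ✓
  (3,4): δ = 85.60°  ·
antipodal pairs: 4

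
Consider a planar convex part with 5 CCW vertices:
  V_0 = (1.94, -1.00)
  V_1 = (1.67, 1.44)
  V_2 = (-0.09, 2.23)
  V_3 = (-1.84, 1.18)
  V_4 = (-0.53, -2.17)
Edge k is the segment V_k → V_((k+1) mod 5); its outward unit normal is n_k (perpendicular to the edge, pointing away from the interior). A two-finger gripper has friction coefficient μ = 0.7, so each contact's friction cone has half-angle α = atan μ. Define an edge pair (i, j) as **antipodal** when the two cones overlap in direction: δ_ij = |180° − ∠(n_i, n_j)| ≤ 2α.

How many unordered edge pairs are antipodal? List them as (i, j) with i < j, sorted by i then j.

α = atan 0.7 = 34.99°;  2α = 69.98°
n_0 = (+0.9939, +0.1100)
n_1 = (+0.4095, +0.9123)
n_2 = (-0.5145, +0.8575)
n_3 = (-0.9313, -0.3642)
n_4 = (+0.4281, -0.9037)
  (0,1): δ = 120.49°  ·
  (0,2): δ = 65.35°  ✓
  (0,3): δ = 15.04°  ✓
  (0,4): δ = 109.03°  ·
  (1,2): δ = 124.86°  ·
  (1,3): δ = 44.47°  ✓
  (1,4): δ = 49.52°  ✓
  (2,3): δ = 99.61°  ·
  (2,4): δ = 5.62°  ✓
  (3,4): δ = 86.01°  ·
antipodal pairs: 5

count = 5; pairs: (0,2), (0,3), (1,3), (1,4), (2,4)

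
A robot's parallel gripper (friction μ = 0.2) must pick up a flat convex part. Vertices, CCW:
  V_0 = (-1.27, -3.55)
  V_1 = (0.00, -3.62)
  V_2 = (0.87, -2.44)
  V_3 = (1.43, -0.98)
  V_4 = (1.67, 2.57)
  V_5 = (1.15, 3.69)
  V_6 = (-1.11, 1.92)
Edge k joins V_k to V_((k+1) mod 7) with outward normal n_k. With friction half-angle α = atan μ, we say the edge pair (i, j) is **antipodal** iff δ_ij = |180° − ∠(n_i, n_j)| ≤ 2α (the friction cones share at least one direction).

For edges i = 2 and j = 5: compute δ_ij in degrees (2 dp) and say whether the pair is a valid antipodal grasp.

δ = 30.95°, invalid

α = atan 0.2 = 11.31°;  2α = 22.62°
edge 2: e_2 = (+0.56, +1.46);  n_2 = (+0.9337, -0.3581)
edge 5: e_5 = (-2.26, -1.77);  n_5 = (-0.6166, +0.7873)
∠(n_2, n_5) = 149.05°
δ = |180° − 149.05°| = 30.95°
30.95° > 2α = 22.62°  →  invalid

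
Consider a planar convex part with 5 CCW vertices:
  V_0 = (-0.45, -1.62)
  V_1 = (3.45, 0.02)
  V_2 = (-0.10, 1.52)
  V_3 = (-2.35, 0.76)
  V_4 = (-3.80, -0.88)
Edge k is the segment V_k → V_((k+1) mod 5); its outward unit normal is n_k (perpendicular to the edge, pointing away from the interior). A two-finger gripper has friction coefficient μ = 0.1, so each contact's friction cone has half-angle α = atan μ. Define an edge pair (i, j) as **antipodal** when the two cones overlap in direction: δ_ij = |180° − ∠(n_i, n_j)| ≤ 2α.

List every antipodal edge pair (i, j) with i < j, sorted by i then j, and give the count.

count = 2; pairs: (0,2), (1,4)

α = atan 0.1 = 5.71°;  2α = 11.42°
n_0 = (+0.3876, -0.9218)
n_1 = (+0.3892, +0.9211)
n_2 = (-0.3200, +0.9474)
n_3 = (-0.7492, +0.6624)
n_4 = (-0.2157, -0.9765)
  (0,1): δ = 45.71°  ·
  (0,2): δ = 4.14°  ✓
  (0,3): δ = 25.71°  ·
  (0,4): δ = 144.74°  ·
  (1,2): δ = 138.43°  ·
  (1,3): δ = 108.58°  ·
  (1,4): δ = 10.45°  ✓
  (2,3): δ = 150.15°  ·
  (2,4): δ = 31.12°  ·
  (3,4): δ = 60.97°  ·
antipodal pairs: 2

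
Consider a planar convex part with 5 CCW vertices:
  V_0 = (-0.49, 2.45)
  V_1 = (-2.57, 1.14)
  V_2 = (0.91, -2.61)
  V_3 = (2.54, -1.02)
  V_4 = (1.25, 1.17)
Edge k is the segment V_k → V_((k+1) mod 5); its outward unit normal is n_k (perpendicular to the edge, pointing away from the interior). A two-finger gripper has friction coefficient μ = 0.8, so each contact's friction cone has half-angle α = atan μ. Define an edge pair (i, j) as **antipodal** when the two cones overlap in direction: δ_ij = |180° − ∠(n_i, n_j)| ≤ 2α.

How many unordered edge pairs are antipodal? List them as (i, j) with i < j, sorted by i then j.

α = atan 0.8 = 38.66°;  2α = 77.32°
n_0 = (-0.5329, +0.8462)
n_1 = (-0.7330, -0.6802)
n_2 = (+0.6983, -0.7158)
n_3 = (+0.8616, +0.5075)
n_4 = (+0.5926, +0.8055)
  (0,1): δ = 79.34°  ·
  (0,2): δ = 12.09°  ✓
  (0,3): δ = 88.30°  ·
  (0,4): δ = 111.46°  ·
  (1,2): δ = 88.57°  ·
  (1,3): δ = 12.36°  ✓
  (1,4): δ = 10.80°  ✓
  (2,3): δ = 103.79°  ·
  (2,4): δ = 80.63°  ·
  (3,4): δ = 156.84°  ·
antipodal pairs: 3

count = 3; pairs: (0,2), (1,3), (1,4)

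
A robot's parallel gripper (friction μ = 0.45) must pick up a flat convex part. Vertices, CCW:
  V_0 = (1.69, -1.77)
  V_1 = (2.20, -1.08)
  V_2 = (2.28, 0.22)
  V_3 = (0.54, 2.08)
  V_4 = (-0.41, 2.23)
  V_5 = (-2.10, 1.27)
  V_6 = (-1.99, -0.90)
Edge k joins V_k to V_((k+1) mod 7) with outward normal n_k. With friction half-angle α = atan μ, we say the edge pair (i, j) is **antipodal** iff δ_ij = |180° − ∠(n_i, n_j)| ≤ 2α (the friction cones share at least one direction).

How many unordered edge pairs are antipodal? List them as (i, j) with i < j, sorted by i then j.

α = atan 0.45 = 24.23°;  2α = 48.46°
n_0 = (+0.8042, -0.5944)
n_1 = (+0.9981, -0.0614)
n_2 = (+0.7303, +0.6832)
n_3 = (+0.1560, +0.9878)
n_4 = (-0.4939, +0.8695)
n_5 = (-0.9987, -0.0506)
n_6 = (-0.2301, -0.9732)
  (0,1): δ = 147.05°  ·
  (0,2): δ = 100.44°  ·
  (0,3): δ = 62.50°  ·
  (0,4): δ = 23.93°  ✓
  (0,5): δ = 39.37°  ✓
  (0,6): δ = 113.17°  ·
  (1,2): δ = 133.39°  ·
  (1,3): δ = 95.45°  ·
  (1,4): δ = 56.88°  ·
  (1,5): δ = 6.42°  ✓
  (1,6): δ = 80.22°  ·
  (2,3): δ = 142.06°  ·
  (2,4): δ = 103.49°  ·
  (2,5): δ = 40.19°  ✓
  (2,6): δ = 33.61°  ✓
  (3,4): δ = 141.43°  ·
  (3,5): δ = 78.13°  ·
  (3,6): δ = 4.33°  ✓
  (4,5): δ = 116.70°  ·
  (4,6): δ = 42.90°  ✓
  (5,6): δ = 106.20°  ·
antipodal pairs: 7

count = 7; pairs: (0,4), (0,5), (1,5), (2,5), (2,6), (3,6), (4,6)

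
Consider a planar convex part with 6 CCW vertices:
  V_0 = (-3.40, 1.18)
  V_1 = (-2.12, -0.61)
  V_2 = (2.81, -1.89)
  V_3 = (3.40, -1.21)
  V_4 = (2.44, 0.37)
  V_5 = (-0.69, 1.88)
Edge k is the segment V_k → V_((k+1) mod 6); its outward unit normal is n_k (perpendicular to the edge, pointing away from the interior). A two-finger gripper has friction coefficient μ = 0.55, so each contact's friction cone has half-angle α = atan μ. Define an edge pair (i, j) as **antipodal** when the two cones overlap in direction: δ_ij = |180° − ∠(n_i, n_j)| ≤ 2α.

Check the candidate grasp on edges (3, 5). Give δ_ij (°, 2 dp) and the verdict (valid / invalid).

α = atan 0.55 = 28.81°;  2α = 57.62°
edge 3: e_3 = (-0.96, +1.58);  n_3 = (+0.8546, +0.5193)
edge 5: e_5 = (-2.71, -0.70);  n_5 = (-0.2501, +0.9682)
∠(n_3, n_5) = 73.20°
δ = |180° − 73.20°| = 106.80°
106.80° > 2α = 57.62°  →  invalid

δ = 106.80°, invalid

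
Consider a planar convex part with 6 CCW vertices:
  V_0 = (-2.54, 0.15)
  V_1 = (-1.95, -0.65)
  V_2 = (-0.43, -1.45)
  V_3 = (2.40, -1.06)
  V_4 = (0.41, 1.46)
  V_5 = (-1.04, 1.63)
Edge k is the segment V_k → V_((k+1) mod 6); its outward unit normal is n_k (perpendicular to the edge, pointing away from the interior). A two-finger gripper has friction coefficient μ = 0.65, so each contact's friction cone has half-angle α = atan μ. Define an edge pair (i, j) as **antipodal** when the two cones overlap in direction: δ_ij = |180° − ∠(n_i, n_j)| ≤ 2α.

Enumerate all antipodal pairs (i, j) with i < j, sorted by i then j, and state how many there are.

count = 7; pairs: (0,3), (0,4), (1,3), (1,4), (2,3), (2,4), (2,5)

α = atan 0.65 = 33.02°;  2α = 66.05°
n_0 = (-0.8048, -0.5935)
n_1 = (-0.4657, -0.8849)
n_2 = (+0.1365, -0.9906)
n_3 = (+0.7848, +0.6197)
n_4 = (+0.1164, +0.9932)
n_5 = (-0.7023, +0.7118)
  (0,1): δ = 154.17°  ·
  (0,2): δ = 118.56°  ·
  (0,3): δ = 1.89°  ✓
  (0,4): δ = 46.90°  ✓
  (0,5): δ = 98.21°  ·
  (1,2): δ = 144.39°  ·
  (1,3): δ = 23.94°  ✓
  (1,4): δ = 21.07°  ✓
  (1,5): δ = 72.37°  ·
  (2,3): δ = 59.55°  ✓
  (2,4): δ = 14.53°  ✓
  (2,5): δ = 36.77°  ✓
  (3,4): δ = 134.98°  ·
  (3,5): δ = 83.68°  ·
  (4,5): δ = 128.70°  ·
antipodal pairs: 7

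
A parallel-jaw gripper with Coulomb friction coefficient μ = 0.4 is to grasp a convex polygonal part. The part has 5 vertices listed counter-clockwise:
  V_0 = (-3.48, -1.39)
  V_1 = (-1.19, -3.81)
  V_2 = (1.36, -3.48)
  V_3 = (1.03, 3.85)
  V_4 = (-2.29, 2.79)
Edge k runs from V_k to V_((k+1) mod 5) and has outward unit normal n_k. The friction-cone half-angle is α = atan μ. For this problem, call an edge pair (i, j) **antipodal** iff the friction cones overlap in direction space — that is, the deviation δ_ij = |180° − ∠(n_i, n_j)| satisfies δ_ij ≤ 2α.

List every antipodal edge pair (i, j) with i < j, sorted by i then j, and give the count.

α = atan 0.4 = 21.80°;  2α = 43.60°
n_0 = (-0.7263, -0.6873)
n_1 = (+0.1283, -0.9917)
n_2 = (+0.9990, +0.0450)
n_3 = (-0.3042, +0.9526)
n_4 = (-0.9618, +0.2738)
  (0,1): δ = 126.05°  ·
  (0,2): δ = 40.84°  ✓
  (0,3): δ = 64.29°  ·
  (0,4): δ = 120.69°  ·
  (1,2): δ = 94.80°  ·
  (1,3): δ = 10.33°  ✓
  (1,4): δ = 66.74°  ·
  (2,3): δ = 74.87°  ·
  (2,4): δ = 18.47°  ✓
  (3,4): δ = 123.60°  ·
antipodal pairs: 3

count = 3; pairs: (0,2), (1,3), (2,4)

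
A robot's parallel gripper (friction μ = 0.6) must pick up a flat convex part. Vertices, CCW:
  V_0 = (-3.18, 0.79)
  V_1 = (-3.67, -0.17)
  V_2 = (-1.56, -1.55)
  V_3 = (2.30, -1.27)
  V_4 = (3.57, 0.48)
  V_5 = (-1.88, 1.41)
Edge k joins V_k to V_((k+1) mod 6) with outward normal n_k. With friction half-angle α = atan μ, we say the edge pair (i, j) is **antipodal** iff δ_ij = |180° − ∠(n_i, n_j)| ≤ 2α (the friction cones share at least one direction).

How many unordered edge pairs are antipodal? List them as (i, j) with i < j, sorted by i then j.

α = atan 0.6 = 30.96°;  2α = 61.93°
n_0 = (-0.8907, +0.4546)
n_1 = (-0.5474, -0.8369)
n_2 = (+0.0723, -0.9974)
n_3 = (+0.8093, -0.5873)
n_4 = (+0.1682, +0.9858)
n_5 = (-0.4305, +0.9026)
  (0,1): δ = 96.15°  ·
  (0,2): δ = 58.81°  ✓
  (0,3): δ = 8.93°  ✓
  (0,4): δ = 107.36°  ·
  (0,5): δ = 142.54°  ·
  (1,2): δ = 142.67°  ·
  (1,3): δ = 92.78°  ·
  (1,4): δ = 23.50°  ✓
  (1,5): δ = 58.68°  ✓
  (2,3): δ = 130.12°  ·
  (2,4): δ = 13.83°  ✓
  (2,5): δ = 21.35°  ✓
  (3,4): δ = 63.71°  ·
  (3,5): δ = 28.53°  ✓
  (4,5): δ = 144.82°  ·
antipodal pairs: 7

count = 7; pairs: (0,2), (0,3), (1,4), (1,5), (2,4), (2,5), (3,5)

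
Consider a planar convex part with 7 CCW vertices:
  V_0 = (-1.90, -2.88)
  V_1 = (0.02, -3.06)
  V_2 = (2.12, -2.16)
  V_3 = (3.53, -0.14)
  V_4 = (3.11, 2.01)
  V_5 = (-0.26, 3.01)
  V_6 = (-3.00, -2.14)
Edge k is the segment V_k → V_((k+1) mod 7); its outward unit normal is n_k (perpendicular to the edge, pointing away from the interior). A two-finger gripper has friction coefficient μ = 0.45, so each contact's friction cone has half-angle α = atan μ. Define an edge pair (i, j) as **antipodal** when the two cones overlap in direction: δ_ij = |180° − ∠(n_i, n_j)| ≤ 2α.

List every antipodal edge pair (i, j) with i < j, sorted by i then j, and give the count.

count = 7; pairs: (0,4), (1,4), (1,5), (2,5), (3,5), (3,6), (4,6)

α = atan 0.45 = 24.23°;  2α = 48.46°
n_0 = (-0.0933, -0.9956)
n_1 = (+0.3939, -0.9191)
n_2 = (+0.8200, -0.5724)
n_3 = (+0.9814, +0.1917)
n_4 = (+0.2845, +0.9587)
n_5 = (-0.8828, +0.4697)
n_6 = (-0.5582, -0.8297)
  (0,1): δ = 151.45°  ·
  (0,2): δ = 119.56°  ·
  (0,3): δ = 73.59°  ·
  (0,4): δ = 11.17°  ✓
  (0,5): δ = 67.34°  ·
  (0,6): δ = 151.43°  ·
  (1,2): δ = 148.11°  ·
  (1,3): δ = 102.15°  ·
  (1,4): δ = 39.73°  ✓
  (1,5): δ = 38.79°  ✓
  (1,6): δ = 122.87°  ·
  (2,3): δ = 134.03°  ·
  (2,4): δ = 71.61°  ·
  (2,5): δ = 6.90°  ✓
  (2,6): δ = 90.99°  ·
  (3,4): δ = 117.58°  ·
  (3,5): δ = 39.07°  ✓
  (3,6): δ = 45.02°  ✓
  (4,5): δ = 101.49°  ·
  (4,6): δ = 17.40°  ✓
  (5,6): δ = 95.92°  ·
antipodal pairs: 7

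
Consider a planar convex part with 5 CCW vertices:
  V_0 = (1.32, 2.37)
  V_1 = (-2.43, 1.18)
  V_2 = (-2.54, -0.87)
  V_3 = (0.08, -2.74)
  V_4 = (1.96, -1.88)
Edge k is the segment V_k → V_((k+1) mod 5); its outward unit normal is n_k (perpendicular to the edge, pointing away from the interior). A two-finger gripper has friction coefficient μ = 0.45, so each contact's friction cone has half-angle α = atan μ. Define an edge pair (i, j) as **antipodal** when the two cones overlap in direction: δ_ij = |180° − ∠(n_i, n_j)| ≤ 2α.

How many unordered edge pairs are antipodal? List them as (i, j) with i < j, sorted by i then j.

count = 3; pairs: (0,3), (1,4), (2,4)

α = atan 0.45 = 24.23°;  2α = 48.46°
n_0 = (-0.3025, +0.9532)
n_1 = (-0.9986, +0.0536)
n_2 = (-0.5809, -0.8139)
n_3 = (+0.4160, -0.9094)
n_4 = (+0.9889, +0.1489)
  (0,1): δ = 110.68°  ·
  (0,2): δ = 53.12°  ·
  (0,3): δ = 6.98°  ✓
  (0,4): δ = 80.96°  ·
  (1,2): δ = 122.45°  ·
  (1,3): δ = 62.35°  ·
  (1,4): δ = 11.64°  ✓
  (2,3): δ = 119.90°  ·
  (2,4): δ = 45.92°  ✓
  (3,4): δ = 106.02°  ·
antipodal pairs: 3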